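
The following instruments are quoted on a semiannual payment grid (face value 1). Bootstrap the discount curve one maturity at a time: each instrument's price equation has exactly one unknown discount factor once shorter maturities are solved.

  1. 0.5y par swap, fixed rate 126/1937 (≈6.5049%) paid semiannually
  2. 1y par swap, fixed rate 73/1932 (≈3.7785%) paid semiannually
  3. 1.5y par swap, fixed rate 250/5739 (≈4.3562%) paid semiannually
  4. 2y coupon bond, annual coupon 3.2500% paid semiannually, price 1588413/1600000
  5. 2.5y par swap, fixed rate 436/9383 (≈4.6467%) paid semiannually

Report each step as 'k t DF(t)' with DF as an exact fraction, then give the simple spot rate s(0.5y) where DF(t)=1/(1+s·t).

1 1/2 1937/2000
2 1 1927/2000
3 3/2 15/16
4 2 931/1000
5 5/2 891/1000
s(0.5y) = (1/(1937/2000) − 1)/(1/2) = 126/1937 ≈ 6.5049%

step 1 [0.5y] swap r/2=63/1937: DF=(1 − 63/1937·(0))/(1+63/1937) = 1937/2000 ≈ 0.968500
step 2 [1y] swap r/2=73/3864: DF=(1 − 73/3864·(0.968500))/(1+73/3864) = 1927/2000 ≈ 0.963500
step 3 [1.5y] swap r/2=125/5739: DF=(1 − 125/5739·(0.968500+0.963500))/(1+125/5739) = 15/16 ≈ 0.937500
step 4 [2y] bond c/2=13/800: DF=(1588413/1600000 − 13/800·(0.968500+0.963500+0.937500))/(1+13/800) = 931/1000 ≈ 0.931000
step 5 [2.5y] swap r/2=218/9383: DF=(1 − 218/9383·(0.968500+0.963500+0.937500+0.931000))/(1+218/9383) = 891/1000 ≈ 0.891000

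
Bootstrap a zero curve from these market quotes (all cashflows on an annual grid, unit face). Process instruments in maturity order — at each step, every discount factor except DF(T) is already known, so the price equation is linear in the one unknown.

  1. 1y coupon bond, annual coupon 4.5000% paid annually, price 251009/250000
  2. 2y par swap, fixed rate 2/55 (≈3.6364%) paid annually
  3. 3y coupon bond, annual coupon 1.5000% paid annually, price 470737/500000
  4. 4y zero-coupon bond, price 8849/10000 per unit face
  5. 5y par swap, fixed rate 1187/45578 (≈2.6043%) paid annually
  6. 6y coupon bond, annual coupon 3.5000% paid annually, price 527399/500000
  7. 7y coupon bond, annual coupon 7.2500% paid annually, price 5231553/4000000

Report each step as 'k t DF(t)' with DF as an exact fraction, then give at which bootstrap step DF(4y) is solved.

step 1 [1y] bond c/1=9/200: DF=(251009/250000 − 9/200·(0))/(1+9/200) = 1201/1250 ≈ 0.960800
step 2 [2y] swap r/1=2/55: DF=(1 − 2/55·(0.960800))/(1+2/55) = 582/625 ≈ 0.931200
step 3 [3y] bond c/1=3/200: DF=(470737/500000 − 3/200·(0.960800+0.931200))/(1+3/200) = 2249/2500 ≈ 0.899600
step 4 [4y] zero: DF = P = 8849/10000 ≈ 0.884900
step 5 [5y] swap r/1=1187/45578: DF=(1 − 1187/45578·(0.960800+0.931200+0.899600+0.884900))/(1+1187/45578) = 8813/10000 ≈ 0.881300
step 6 [6y] bond c/1=7/200: DF=(527399/500000 − 7/200·(0.960800+0.931200+0.899600+0.884900+0.881300))/(1+7/200) = 173/200 ≈ 0.865000
step 7 [7y] bond c/1=29/400: DF=(5231553/4000000 − 29/400·(0.960800+0.931200+0.899600+0.884900+0.881300+0.865000))/(1+29/400) = 8529/10000 ≈ 0.852900

1 1 1201/1250
2 2 582/625
3 3 2249/2500
4 4 8849/10000
5 5 8813/10000
6 6 173/200
7 7 8529/10000
DF(4y) is solved at step 4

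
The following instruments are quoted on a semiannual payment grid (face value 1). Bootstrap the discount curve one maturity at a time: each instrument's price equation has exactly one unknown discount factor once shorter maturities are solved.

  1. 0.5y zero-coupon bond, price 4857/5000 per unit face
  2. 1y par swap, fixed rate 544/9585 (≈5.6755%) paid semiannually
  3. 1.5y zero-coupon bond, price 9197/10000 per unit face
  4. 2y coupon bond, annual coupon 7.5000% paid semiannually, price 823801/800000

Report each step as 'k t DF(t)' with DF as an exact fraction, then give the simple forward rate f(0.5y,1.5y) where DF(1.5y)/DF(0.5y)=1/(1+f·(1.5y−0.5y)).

1 1/2 4857/5000
2 1 591/625
3 3/2 9197/10000
4 2 89/100
f(0.5y,1.5y) = ((4857/5000)/(9197/10000) − 1)/(1) = 517/9197 ≈ 5.6214%

step 1 [0.5y] zero: DF = P = 4857/5000 ≈ 0.971400
step 2 [1y] swap r/2=272/9585: DF=(1 − 272/9585·(0.971400))/(1+272/9585) = 591/625 ≈ 0.945600
step 3 [1.5y] zero: DF = P = 9197/10000 ≈ 0.919700
step 4 [2y] bond c/2=3/80: DF=(823801/800000 − 3/80·(0.971400+0.945600+0.919700))/(1+3/80) = 89/100 ≈ 0.890000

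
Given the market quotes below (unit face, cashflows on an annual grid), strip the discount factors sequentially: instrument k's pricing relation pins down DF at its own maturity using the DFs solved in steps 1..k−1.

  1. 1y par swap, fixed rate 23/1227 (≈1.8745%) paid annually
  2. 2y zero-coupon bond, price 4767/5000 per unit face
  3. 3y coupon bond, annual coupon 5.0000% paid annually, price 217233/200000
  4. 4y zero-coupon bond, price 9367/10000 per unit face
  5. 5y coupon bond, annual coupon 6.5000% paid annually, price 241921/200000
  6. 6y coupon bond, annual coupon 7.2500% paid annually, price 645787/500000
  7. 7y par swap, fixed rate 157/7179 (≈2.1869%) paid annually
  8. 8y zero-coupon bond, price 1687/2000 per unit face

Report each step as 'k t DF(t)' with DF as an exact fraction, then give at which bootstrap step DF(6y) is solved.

step 1 [1y] swap r/1=23/1227: DF=(1 − 23/1227·(0))/(1+23/1227) = 1227/1250 ≈ 0.981600
step 2 [2y] zero: DF = P = 4767/5000 ≈ 0.953400
step 3 [3y] bond c/1=1/20: DF=(217233/200000 − 1/20·(0.981600+0.953400))/(1+1/20) = 9423/10000 ≈ 0.942300
step 4 [4y] zero: DF = P = 9367/10000 ≈ 0.936700
step 5 [5y] bond c/1=13/200: DF=(241921/200000 − 13/200·(0.981600+0.953400+0.942300+0.936700))/(1+13/200) = 903/1000 ≈ 0.903000
step 6 [6y] bond c/1=29/400: DF=(645787/500000 − 29/400·(0.981600+0.953400+0.942300+0.936700+0.903000))/(1+29/400) = 4427/5000 ≈ 0.885400
step 7 [7y] swap r/1=157/7179: DF=(1 − 157/7179·(0.981600+0.953400+0.942300+0.936700+0.903000+0.885400))/(1+157/7179) = 8587/10000 ≈ 0.858700
step 8 [8y] zero: DF = P = 1687/2000 ≈ 0.843500

1 1 1227/1250
2 2 4767/5000
3 3 9423/10000
4 4 9367/10000
5 5 903/1000
6 6 4427/5000
7 7 8587/10000
8 8 1687/2000
DF(6y) is solved at step 6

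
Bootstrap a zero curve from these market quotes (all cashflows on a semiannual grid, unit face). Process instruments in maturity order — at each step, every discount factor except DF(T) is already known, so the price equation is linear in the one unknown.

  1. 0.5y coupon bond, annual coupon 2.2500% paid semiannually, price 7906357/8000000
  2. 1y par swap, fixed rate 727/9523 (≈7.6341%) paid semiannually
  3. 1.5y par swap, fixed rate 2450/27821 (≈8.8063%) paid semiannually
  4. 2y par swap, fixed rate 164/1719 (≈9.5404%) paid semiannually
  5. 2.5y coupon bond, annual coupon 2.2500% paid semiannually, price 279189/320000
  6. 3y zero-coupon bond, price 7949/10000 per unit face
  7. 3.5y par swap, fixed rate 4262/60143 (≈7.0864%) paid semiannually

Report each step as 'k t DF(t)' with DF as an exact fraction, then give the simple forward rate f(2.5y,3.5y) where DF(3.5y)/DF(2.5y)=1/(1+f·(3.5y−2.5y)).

step 1 [0.5y] bond c/2=9/800: DF=(7906357/8000000 − 9/800·(0))/(1+9/800) = 9773/10000 ≈ 0.977300
step 2 [1y] swap r/2=727/19046: DF=(1 − 727/19046·(0.977300))/(1+727/19046) = 9273/10000 ≈ 0.927300
step 3 [1.5y] swap r/2=1225/27821: DF=(1 − 1225/27821·(0.977300+0.927300))/(1+1225/27821) = 351/400 ≈ 0.877500
step 4 [2y] swap r/2=82/1719: DF=(1 − 82/1719·(0.977300+0.927300+0.877500))/(1+82/1719) = 4139/5000 ≈ 0.827800
step 5 [2.5y] bond c/2=9/800: DF=(279189/320000 − 9/800·(0.977300+0.927300+0.877500+0.827800))/(1+9/800) = 4113/5000 ≈ 0.822600
step 6 [3y] zero: DF = P = 7949/10000 ≈ 0.794900
step 7 [3.5y] swap r/2=2131/60143: DF=(1 − 2131/60143·(0.977300+0.927300+0.877500+0.827800+0.822600+0.794900))/(1+2131/60143) = 7869/10000 ≈ 0.786900

1 1/2 9773/10000
2 1 9273/10000
3 3/2 351/400
4 2 4139/5000
5 5/2 4113/5000
6 3 7949/10000
7 7/2 7869/10000
f(2.5y,3.5y) = ((4113/5000)/(7869/10000) − 1)/(1) = 119/2623 ≈ 4.5368%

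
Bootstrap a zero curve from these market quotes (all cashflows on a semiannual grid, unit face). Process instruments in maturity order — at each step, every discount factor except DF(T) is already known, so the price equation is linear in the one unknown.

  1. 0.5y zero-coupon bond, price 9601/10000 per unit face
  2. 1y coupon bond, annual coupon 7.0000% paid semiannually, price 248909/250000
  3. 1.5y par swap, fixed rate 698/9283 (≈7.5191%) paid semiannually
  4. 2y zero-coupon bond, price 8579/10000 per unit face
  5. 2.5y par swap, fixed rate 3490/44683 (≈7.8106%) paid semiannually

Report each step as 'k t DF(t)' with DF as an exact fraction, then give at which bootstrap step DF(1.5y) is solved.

1 1/2 9601/10000
2 1 1859/2000
3 3/2 8953/10000
4 2 8579/10000
5 5/2 1651/2000
DF(1.5y) is solved at step 3

step 1 [0.5y] zero: DF = P = 9601/10000 ≈ 0.960100
step 2 [1y] bond c/2=7/200: DF=(248909/250000 − 7/200·(0.960100))/(1+7/200) = 1859/2000 ≈ 0.929500
step 3 [1.5y] swap r/2=349/9283: DF=(1 − 349/9283·(0.960100+0.929500))/(1+349/9283) = 8953/10000 ≈ 0.895300
step 4 [2y] zero: DF = P = 8579/10000 ≈ 0.857900
step 5 [2.5y] swap r/2=1745/44683: DF=(1 − 1745/44683·(0.960100+0.929500+0.895300+0.857900))/(1+1745/44683) = 1651/2000 ≈ 0.825500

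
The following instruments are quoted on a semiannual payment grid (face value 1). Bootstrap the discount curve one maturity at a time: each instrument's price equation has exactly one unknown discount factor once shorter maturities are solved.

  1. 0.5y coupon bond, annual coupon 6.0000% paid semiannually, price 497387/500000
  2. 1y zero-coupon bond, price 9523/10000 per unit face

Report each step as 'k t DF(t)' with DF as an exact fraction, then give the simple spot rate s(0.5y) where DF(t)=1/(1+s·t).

1 1/2 4829/5000
2 1 9523/10000
s(0.5y) = (1/(4829/5000) − 1)/(1/2) = 342/4829 ≈ 7.0822%

step 1 [0.5y] bond c/2=3/100: DF=(497387/500000 − 3/100·(0))/(1+3/100) = 4829/5000 ≈ 0.965800
step 2 [1y] zero: DF = P = 9523/10000 ≈ 0.952300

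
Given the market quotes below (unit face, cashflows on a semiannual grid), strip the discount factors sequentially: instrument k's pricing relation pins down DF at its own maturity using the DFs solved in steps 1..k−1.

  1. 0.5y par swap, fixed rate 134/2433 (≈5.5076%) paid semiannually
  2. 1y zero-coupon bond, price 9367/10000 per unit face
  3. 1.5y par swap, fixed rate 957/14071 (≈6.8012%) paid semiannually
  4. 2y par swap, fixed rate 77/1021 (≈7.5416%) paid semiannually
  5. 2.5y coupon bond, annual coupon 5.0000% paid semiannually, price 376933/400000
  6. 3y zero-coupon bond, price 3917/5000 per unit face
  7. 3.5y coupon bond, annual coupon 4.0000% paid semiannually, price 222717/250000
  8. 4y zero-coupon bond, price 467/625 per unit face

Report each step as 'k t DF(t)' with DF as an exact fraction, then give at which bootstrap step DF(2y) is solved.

step 1 [0.5y] swap r/2=67/2433: DF=(1 − 67/2433·(0))/(1+67/2433) = 2433/2500 ≈ 0.973200
step 2 [1y] zero: DF = P = 9367/10000 ≈ 0.936700
step 3 [1.5y] swap r/2=957/28142: DF=(1 − 957/28142·(0.973200+0.936700))/(1+957/28142) = 9043/10000 ≈ 0.904300
step 4 [2y] swap r/2=77/2042: DF=(1 − 77/2042·(0.973200+0.936700+0.904300))/(1+77/2042) = 4307/5000 ≈ 0.861400
step 5 [2.5y] bond c/2=1/40: DF=(376933/400000 − 1/40·(0.973200+0.936700+0.904300+0.861400))/(1+1/40) = 8297/10000 ≈ 0.829700
step 6 [3y] zero: DF = P = 3917/5000 ≈ 0.783400
step 7 [3.5y] bond c/2=1/50: DF=(222717/250000 − 1/50·(0.973200+0.936700+0.904300+0.861400+0.829700+0.783400))/(1+1/50) = 7697/10000 ≈ 0.769700
step 8 [4y] zero: DF = P = 467/625 ≈ 0.747200

1 1/2 2433/2500
2 1 9367/10000
3 3/2 9043/10000
4 2 4307/5000
5 5/2 8297/10000
6 3 3917/5000
7 7/2 7697/10000
8 4 467/625
DF(2y) is solved at step 4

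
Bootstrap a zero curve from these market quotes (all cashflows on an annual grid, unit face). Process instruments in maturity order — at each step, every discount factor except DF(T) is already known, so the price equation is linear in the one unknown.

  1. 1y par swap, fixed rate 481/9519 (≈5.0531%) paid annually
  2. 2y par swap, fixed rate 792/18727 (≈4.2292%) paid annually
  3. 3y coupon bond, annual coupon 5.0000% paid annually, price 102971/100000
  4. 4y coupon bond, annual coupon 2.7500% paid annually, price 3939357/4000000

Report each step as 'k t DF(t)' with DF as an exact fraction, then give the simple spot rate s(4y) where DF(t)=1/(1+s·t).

1 1 9519/10000
2 2 1151/1250
3 3 1783/2000
4 4 1769/2000
s(4y) = (1/(1769/2000) − 1)/(4) = 231/7076 ≈ 3.2646%

step 1 [1y] swap r/1=481/9519: DF=(1 − 481/9519·(0))/(1+481/9519) = 9519/10000 ≈ 0.951900
step 2 [2y] swap r/1=792/18727: DF=(1 − 792/18727·(0.951900))/(1+792/18727) = 1151/1250 ≈ 0.920800
step 3 [3y] bond c/1=1/20: DF=(102971/100000 − 1/20·(0.951900+0.920800))/(1+1/20) = 1783/2000 ≈ 0.891500
step 4 [4y] bond c/1=11/400: DF=(3939357/4000000 − 11/400·(0.951900+0.920800+0.891500))/(1+11/400) = 1769/2000 ≈ 0.884500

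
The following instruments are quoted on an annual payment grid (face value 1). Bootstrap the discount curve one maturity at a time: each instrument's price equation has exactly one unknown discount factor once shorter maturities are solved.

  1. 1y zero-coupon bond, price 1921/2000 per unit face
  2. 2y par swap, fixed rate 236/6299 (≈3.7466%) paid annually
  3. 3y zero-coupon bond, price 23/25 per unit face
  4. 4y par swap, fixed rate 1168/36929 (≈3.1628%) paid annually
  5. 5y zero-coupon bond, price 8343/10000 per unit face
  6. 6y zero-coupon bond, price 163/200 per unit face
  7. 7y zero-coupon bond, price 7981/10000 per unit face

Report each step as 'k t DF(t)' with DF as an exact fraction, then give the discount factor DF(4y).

1 1 1921/2000
2 2 2323/2500
3 3 23/25
4 4 552/625
5 5 8343/10000
6 6 163/200
7 7 7981/10000
DF(4y) = 552/625 ≈ 0.883200

step 1 [1y] zero: DF = P = 1921/2000 ≈ 0.960500
step 2 [2y] swap r/1=236/6299: DF=(1 − 236/6299·(0.960500))/(1+236/6299) = 2323/2500 ≈ 0.929200
step 3 [3y] zero: DF = P = 23/25 ≈ 0.920000
step 4 [4y] swap r/1=1168/36929: DF=(1 − 1168/36929·(0.960500+0.929200+0.920000))/(1+1168/36929) = 552/625 ≈ 0.883200
step 5 [5y] zero: DF = P = 8343/10000 ≈ 0.834300
step 6 [6y] zero: DF = P = 163/200 ≈ 0.815000
step 7 [7y] zero: DF = P = 7981/10000 ≈ 0.798100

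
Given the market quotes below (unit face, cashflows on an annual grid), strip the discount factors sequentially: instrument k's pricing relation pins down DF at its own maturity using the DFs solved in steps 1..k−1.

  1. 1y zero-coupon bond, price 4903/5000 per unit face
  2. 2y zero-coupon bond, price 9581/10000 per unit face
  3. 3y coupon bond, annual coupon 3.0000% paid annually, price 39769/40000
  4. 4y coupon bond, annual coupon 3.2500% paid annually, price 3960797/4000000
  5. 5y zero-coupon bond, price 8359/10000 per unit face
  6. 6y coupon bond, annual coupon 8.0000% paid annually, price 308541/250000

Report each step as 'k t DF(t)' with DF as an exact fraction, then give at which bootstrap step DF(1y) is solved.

1 1 4903/5000
2 2 9581/10000
3 3 568/625
4 4 4347/5000
5 5 8359/10000
6 6 1611/2000
DF(1y) is solved at step 1

step 1 [1y] zero: DF = P = 4903/5000 ≈ 0.980600
step 2 [2y] zero: DF = P = 9581/10000 ≈ 0.958100
step 3 [3y] bond c/1=3/100: DF=(39769/40000 − 3/100·(0.980600+0.958100))/(1+3/100) = 568/625 ≈ 0.908800
step 4 [4y] bond c/1=13/400: DF=(3960797/4000000 − 13/400·(0.980600+0.958100+0.908800))/(1+13/400) = 4347/5000 ≈ 0.869400
step 5 [5y] zero: DF = P = 8359/10000 ≈ 0.835900
step 6 [6y] bond c/1=2/25: DF=(308541/250000 − 2/25·(0.980600+0.958100+0.908800+0.869400+0.835900))/(1+2/25) = 1611/2000 ≈ 0.805500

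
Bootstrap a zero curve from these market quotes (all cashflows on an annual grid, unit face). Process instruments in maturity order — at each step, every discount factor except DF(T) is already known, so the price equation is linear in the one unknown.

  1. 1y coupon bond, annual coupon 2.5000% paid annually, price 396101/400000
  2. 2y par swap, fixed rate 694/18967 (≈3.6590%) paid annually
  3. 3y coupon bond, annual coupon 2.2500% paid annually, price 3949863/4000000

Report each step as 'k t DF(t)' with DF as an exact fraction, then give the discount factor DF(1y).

step 1 [1y] bond c/1=1/40: DF=(396101/400000 − 1/40·(0))/(1+1/40) = 9661/10000 ≈ 0.966100
step 2 [2y] swap r/1=694/18967: DF=(1 − 694/18967·(0.966100))/(1+694/18967) = 4653/5000 ≈ 0.930600
step 3 [3y] bond c/1=9/400: DF=(3949863/4000000 − 9/400·(0.966100+0.930600))/(1+9/400) = 231/250 ≈ 0.924000

1 1 9661/10000
2 2 4653/5000
3 3 231/250
DF(1y) = 9661/10000 ≈ 0.966100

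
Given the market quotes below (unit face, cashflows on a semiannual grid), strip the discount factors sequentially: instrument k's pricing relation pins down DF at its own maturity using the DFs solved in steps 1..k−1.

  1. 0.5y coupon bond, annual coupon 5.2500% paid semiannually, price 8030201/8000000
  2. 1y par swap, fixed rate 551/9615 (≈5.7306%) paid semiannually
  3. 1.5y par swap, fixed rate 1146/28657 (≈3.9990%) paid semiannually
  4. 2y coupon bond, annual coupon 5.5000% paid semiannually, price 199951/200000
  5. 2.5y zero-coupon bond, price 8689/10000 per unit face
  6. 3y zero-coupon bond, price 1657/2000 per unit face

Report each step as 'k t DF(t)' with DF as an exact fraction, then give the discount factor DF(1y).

1 1/2 9781/10000
2 1 9449/10000
3 3/2 9427/10000
4 2 8963/10000
5 5/2 8689/10000
6 3 1657/2000
DF(1y) = 9449/10000 ≈ 0.944900

step 1 [0.5y] bond c/2=21/800: DF=(8030201/8000000 − 21/800·(0))/(1+21/800) = 9781/10000 ≈ 0.978100
step 2 [1y] swap r/2=551/19230: DF=(1 − 551/19230·(0.978100))/(1+551/19230) = 9449/10000 ≈ 0.944900
step 3 [1.5y] swap r/2=573/28657: DF=(1 − 573/28657·(0.978100+0.944900))/(1+573/28657) = 9427/10000 ≈ 0.942700
step 4 [2y] bond c/2=11/400: DF=(199951/200000 − 11/400·(0.978100+0.944900+0.942700))/(1+11/400) = 8963/10000 ≈ 0.896300
step 5 [2.5y] zero: DF = P = 8689/10000 ≈ 0.868900
step 6 [3y] zero: DF = P = 1657/2000 ≈ 0.828500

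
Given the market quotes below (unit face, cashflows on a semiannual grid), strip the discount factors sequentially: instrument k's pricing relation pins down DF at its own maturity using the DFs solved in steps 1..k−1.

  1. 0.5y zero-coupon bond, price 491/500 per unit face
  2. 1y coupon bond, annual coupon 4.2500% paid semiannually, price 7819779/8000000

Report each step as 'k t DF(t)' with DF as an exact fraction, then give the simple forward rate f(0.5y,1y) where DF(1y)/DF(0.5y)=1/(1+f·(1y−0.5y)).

1 1/2 491/500
2 1 9367/10000
f(0.5y,1y) = ((491/500)/(9367/10000) − 1)/(1/2) = 906/9367 ≈ 9.6723%

step 1 [0.5y] zero: DF = P = 491/500 ≈ 0.982000
step 2 [1y] bond c/2=17/800: DF=(7819779/8000000 − 17/800·(0.982000))/(1+17/800) = 9367/10000 ≈ 0.936700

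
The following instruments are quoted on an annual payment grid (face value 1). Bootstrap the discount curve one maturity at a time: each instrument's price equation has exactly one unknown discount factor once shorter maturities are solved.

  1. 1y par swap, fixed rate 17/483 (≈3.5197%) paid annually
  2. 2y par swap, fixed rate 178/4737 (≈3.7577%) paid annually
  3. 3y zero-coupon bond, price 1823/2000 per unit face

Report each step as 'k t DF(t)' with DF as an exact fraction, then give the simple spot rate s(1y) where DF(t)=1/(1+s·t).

1 1 483/500
2 2 1161/1250
3 3 1823/2000
s(1y) = (1/(483/500) − 1)/(1) = 17/483 ≈ 3.5197%

step 1 [1y] swap r/1=17/483: DF=(1 − 17/483·(0))/(1+17/483) = 483/500 ≈ 0.966000
step 2 [2y] swap r/1=178/4737: DF=(1 − 178/4737·(0.966000))/(1+178/4737) = 1161/1250 ≈ 0.928800
step 3 [3y] zero: DF = P = 1823/2000 ≈ 0.911500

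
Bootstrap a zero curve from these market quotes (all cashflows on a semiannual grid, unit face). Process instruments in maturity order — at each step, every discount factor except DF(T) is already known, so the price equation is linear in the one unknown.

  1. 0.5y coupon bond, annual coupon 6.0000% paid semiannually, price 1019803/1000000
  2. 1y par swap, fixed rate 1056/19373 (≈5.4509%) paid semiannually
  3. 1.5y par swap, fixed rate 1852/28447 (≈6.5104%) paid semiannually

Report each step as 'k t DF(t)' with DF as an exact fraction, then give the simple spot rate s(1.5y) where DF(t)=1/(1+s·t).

1 1/2 9901/10000
2 1 592/625
3 3/2 4537/5000
s(1.5y) = (1/(4537/5000) − 1)/(3/2) = 926/13611 ≈ 6.8033%

step 1 [0.5y] bond c/2=3/100: DF=(1019803/1000000 − 3/100·(0))/(1+3/100) = 9901/10000 ≈ 0.990100
step 2 [1y] swap r/2=528/19373: DF=(1 − 528/19373·(0.990100))/(1+528/19373) = 592/625 ≈ 0.947200
step 3 [1.5y] swap r/2=926/28447: DF=(1 − 926/28447·(0.990100+0.947200))/(1+926/28447) = 4537/5000 ≈ 0.907400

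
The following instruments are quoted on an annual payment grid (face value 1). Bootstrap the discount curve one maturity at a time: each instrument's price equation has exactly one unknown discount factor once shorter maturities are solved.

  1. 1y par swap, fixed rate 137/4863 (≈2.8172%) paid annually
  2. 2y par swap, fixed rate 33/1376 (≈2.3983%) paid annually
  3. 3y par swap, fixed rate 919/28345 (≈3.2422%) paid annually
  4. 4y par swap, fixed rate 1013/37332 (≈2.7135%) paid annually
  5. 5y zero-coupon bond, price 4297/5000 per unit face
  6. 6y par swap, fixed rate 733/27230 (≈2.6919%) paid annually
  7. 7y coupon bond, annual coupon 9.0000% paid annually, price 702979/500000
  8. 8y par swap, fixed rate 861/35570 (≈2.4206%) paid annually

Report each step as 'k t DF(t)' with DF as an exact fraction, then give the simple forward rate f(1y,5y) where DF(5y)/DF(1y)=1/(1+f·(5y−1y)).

step 1 [1y] swap r/1=137/4863: DF=(1 − 137/4863·(0))/(1+137/4863) = 4863/5000 ≈ 0.972600
step 2 [2y] swap r/1=33/1376: DF=(1 − 33/1376·(0.972600))/(1+33/1376) = 4769/5000 ≈ 0.953800
step 3 [3y] swap r/1=919/28345: DF=(1 − 919/28345·(0.972600+0.953800))/(1+919/28345) = 9081/10000 ≈ 0.908100
step 4 [4y] swap r/1=1013/37332: DF=(1 − 1013/37332·(0.972600+0.953800+0.908100))/(1+1013/37332) = 8987/10000 ≈ 0.898700
step 5 [5y] zero: DF = P = 4297/5000 ≈ 0.859400
step 6 [6y] swap r/1=733/27230: DF=(1 − 733/27230·(0.972600+0.953800+0.908100+0.898700+0.859400))/(1+733/27230) = 4267/5000 ≈ 0.853400
step 7 [7y] bond c/1=9/100: DF=(702979/500000 − 9/100·(0.972600+0.953800+0.908100+0.898700+0.859400+0.853400))/(1+9/100) = 4201/5000 ≈ 0.840200
step 8 [8y] swap r/1=861/35570: DF=(1 − 861/35570·(0.972600+0.953800+0.908100+0.898700+0.859400+0.853400+0.840200))/(1+861/35570) = 4139/5000 ≈ 0.827800

1 1 4863/5000
2 2 4769/5000
3 3 9081/10000
4 4 8987/10000
5 5 4297/5000
6 6 4267/5000
7 7 4201/5000
8 8 4139/5000
f(1y,5y) = ((4863/5000)/(4297/5000) − 1)/(4) = 283/8594 ≈ 3.2930%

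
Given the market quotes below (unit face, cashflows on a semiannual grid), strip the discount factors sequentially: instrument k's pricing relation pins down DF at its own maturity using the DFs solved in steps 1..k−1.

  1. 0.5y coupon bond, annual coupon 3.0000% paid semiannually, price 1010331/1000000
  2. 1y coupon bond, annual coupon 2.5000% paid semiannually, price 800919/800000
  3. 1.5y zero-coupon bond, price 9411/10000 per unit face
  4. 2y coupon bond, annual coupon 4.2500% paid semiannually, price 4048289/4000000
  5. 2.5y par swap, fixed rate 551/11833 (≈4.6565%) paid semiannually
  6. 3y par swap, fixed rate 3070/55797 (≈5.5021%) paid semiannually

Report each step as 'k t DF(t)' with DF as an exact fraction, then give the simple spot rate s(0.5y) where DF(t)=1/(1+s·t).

step 1 [0.5y] bond c/2=3/200: DF=(1010331/1000000 − 3/200·(0))/(1+3/200) = 4977/5000 ≈ 0.995400
step 2 [1y] bond c/2=1/80: DF=(800919/800000 − 1/80·(0.995400))/(1+1/80) = 1953/2000 ≈ 0.976500
step 3 [1.5y] zero: DF = P = 9411/10000 ≈ 0.941100
step 4 [2y] bond c/2=17/800: DF=(4048289/4000000 − 17/800·(0.995400+0.976500+0.941100))/(1+17/800) = 1163/1250 ≈ 0.930400
step 5 [2.5y] swap r/2=551/23666: DF=(1 − 551/23666·(0.995400+0.976500+0.941100+0.930400))/(1+551/23666) = 4449/5000 ≈ 0.889800
step 6 [3y] swap r/2=1535/55797: DF=(1 − 1535/55797·(0.995400+0.976500+0.941100+0.930400+0.889800))/(1+1535/55797) = 1693/2000 ≈ 0.846500

1 1/2 4977/5000
2 1 1953/2000
3 3/2 9411/10000
4 2 1163/1250
5 5/2 4449/5000
6 3 1693/2000
s(0.5y) = (1/(4977/5000) − 1)/(1/2) = 46/4977 ≈ 0.9243%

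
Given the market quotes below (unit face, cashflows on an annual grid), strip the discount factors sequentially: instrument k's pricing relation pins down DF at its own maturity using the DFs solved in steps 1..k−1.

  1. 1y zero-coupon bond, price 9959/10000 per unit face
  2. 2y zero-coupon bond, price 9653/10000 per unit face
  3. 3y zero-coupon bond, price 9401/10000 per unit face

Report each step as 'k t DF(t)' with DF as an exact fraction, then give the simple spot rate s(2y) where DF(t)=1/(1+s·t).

step 1 [1y] zero: DF = P = 9959/10000 ≈ 0.995900
step 2 [2y] zero: DF = P = 9653/10000 ≈ 0.965300
step 3 [3y] zero: DF = P = 9401/10000 ≈ 0.940100

1 1 9959/10000
2 2 9653/10000
3 3 9401/10000
s(2y) = (1/(9653/10000) − 1)/(2) = 347/19306 ≈ 1.7974%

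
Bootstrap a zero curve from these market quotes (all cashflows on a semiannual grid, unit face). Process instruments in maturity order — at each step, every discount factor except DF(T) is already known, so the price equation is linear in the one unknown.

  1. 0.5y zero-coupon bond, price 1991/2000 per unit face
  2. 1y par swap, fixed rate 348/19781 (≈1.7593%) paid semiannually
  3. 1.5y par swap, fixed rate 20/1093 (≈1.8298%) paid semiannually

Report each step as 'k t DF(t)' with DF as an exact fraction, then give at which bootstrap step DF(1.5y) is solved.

1 1/2 1991/2000
2 1 4913/5000
3 3/2 973/1000
DF(1.5y) is solved at step 3

step 1 [0.5y] zero: DF = P = 1991/2000 ≈ 0.995500
step 2 [1y] swap r/2=174/19781: DF=(1 − 174/19781·(0.995500))/(1+174/19781) = 4913/5000 ≈ 0.982600
step 3 [1.5y] swap r/2=10/1093: DF=(1 − 10/1093·(0.995500+0.982600))/(1+10/1093) = 973/1000 ≈ 0.973000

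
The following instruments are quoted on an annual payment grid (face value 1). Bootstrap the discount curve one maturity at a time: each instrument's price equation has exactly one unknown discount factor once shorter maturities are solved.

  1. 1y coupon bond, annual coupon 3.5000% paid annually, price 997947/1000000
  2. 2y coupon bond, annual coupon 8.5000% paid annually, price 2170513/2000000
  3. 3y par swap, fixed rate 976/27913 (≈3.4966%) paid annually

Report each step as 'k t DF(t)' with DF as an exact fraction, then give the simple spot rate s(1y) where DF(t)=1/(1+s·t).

step 1 [1y] bond c/1=7/200: DF=(997947/1000000 − 7/200·(0))/(1+7/200) = 4821/5000 ≈ 0.964200
step 2 [2y] bond c/1=17/200: DF=(2170513/2000000 − 17/200·(0.964200))/(1+17/200) = 9247/10000 ≈ 0.924700
step 3 [3y] swap r/1=976/27913: DF=(1 − 976/27913·(0.964200+0.924700))/(1+976/27913) = 564/625 ≈ 0.902400

1 1 4821/5000
2 2 9247/10000
3 3 564/625
s(1y) = (1/(4821/5000) − 1)/(1) = 179/4821 ≈ 3.7129%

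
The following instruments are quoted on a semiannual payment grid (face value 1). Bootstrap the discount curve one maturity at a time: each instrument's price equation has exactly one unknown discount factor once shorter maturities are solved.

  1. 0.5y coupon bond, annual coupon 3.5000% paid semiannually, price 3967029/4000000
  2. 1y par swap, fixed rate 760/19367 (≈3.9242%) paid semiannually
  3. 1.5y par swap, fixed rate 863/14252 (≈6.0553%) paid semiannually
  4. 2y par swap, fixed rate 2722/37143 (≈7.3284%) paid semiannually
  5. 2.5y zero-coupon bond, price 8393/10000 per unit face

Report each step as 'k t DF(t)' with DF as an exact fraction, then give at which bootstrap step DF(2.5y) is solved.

1 1/2 9747/10000
2 1 481/500
3 3/2 9137/10000
4 2 8639/10000
5 5/2 8393/10000
DF(2.5y) is solved at step 5

step 1 [0.5y] bond c/2=7/400: DF=(3967029/4000000 − 7/400·(0))/(1+7/400) = 9747/10000 ≈ 0.974700
step 2 [1y] swap r/2=380/19367: DF=(1 − 380/19367·(0.974700))/(1+380/19367) = 481/500 ≈ 0.962000
step 3 [1.5y] swap r/2=863/28504: DF=(1 − 863/28504·(0.974700+0.962000))/(1+863/28504) = 9137/10000 ≈ 0.913700
step 4 [2y] swap r/2=1361/37143: DF=(1 − 1361/37143·(0.974700+0.962000+0.913700))/(1+1361/37143) = 8639/10000 ≈ 0.863900
step 5 [2.5y] zero: DF = P = 8393/10000 ≈ 0.839300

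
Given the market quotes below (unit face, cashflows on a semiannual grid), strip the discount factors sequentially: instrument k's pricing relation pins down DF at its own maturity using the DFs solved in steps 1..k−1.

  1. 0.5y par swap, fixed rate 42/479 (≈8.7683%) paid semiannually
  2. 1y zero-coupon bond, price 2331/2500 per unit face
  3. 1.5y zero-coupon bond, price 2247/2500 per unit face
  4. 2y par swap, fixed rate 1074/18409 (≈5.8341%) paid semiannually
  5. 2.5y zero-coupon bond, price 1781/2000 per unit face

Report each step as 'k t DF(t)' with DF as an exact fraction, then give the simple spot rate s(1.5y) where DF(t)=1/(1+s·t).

1 1/2 479/500
2 1 2331/2500
3 3/2 2247/2500
4 2 4463/5000
5 5/2 1781/2000
s(1.5y) = (1/(2247/2500) − 1)/(3/2) = 506/6741 ≈ 7.5063%

step 1 [0.5y] swap r/2=21/479: DF=(1 − 21/479·(0))/(1+21/479) = 479/500 ≈ 0.958000
step 2 [1y] zero: DF = P = 2331/2500 ≈ 0.932400
step 3 [1.5y] zero: DF = P = 2247/2500 ≈ 0.898800
step 4 [2y] swap r/2=537/18409: DF=(1 − 537/18409·(0.958000+0.932400+0.898800))/(1+537/18409) = 4463/5000 ≈ 0.892600
step 5 [2.5y] zero: DF = P = 1781/2000 ≈ 0.890500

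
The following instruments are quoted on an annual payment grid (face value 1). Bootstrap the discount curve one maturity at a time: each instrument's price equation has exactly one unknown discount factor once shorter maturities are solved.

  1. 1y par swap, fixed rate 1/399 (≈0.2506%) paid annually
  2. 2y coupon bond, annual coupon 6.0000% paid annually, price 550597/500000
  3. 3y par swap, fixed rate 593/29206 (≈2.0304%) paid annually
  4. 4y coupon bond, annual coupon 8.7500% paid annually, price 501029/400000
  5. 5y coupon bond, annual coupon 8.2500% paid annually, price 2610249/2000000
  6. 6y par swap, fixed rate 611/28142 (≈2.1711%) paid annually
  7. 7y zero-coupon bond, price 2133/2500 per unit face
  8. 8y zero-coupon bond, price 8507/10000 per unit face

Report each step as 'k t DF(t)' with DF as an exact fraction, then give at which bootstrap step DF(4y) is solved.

step 1 [1y] swap r/1=1/399: DF=(1 − 1/399·(0))/(1+1/399) = 399/400 ≈ 0.997500
step 2 [2y] bond c/1=3/50: DF=(550597/500000 − 3/50·(0.997500))/(1+3/50) = 614/625 ≈ 0.982400
step 3 [3y] swap r/1=593/29206: DF=(1 − 593/29206·(0.997500+0.982400))/(1+593/29206) = 9407/10000 ≈ 0.940700
step 4 [4y] bond c/1=7/80: DF=(501029/400000 − 7/80·(0.997500+0.982400+0.940700))/(1+7/80) = 573/625 ≈ 0.916800
step 5 [5y] bond c/1=33/400: DF=(2610249/2000000 − 33/400·(0.997500+0.982400+0.940700+0.916800))/(1+33/400) = 2283/2500 ≈ 0.913200
step 6 [6y] swap r/1=611/28142: DF=(1 − 611/28142·(0.997500+0.982400+0.940700+0.916800+0.913200))/(1+611/28142) = 4389/5000 ≈ 0.877800
step 7 [7y] zero: DF = P = 2133/2500 ≈ 0.853200
step 8 [8y] zero: DF = P = 8507/10000 ≈ 0.850700

1 1 399/400
2 2 614/625
3 3 9407/10000
4 4 573/625
5 5 2283/2500
6 6 4389/5000
7 7 2133/2500
8 8 8507/10000
DF(4y) is solved at step 4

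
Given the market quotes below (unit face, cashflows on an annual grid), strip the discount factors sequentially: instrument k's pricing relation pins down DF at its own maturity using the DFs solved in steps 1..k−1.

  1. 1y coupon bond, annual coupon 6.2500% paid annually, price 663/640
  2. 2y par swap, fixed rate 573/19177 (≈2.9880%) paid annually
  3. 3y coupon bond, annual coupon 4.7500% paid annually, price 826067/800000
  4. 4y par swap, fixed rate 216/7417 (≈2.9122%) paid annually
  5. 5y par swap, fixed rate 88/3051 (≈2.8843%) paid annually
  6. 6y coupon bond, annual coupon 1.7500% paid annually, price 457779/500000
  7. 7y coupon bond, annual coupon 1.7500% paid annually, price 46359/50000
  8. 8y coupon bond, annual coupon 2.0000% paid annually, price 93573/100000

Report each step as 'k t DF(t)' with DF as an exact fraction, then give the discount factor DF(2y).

1 1 39/40
2 2 9427/10000
3 3 2247/2500
4 4 223/250
5 5 217/250
6 6 8211/10000
7 7 1023/1250
8 8 1591/2000
DF(2y) = 9427/10000 ≈ 0.942700

step 1 [1y] bond c/1=1/16: DF=(663/640 − 1/16·(0))/(1+1/16) = 39/40 ≈ 0.975000
step 2 [2y] swap r/1=573/19177: DF=(1 − 573/19177·(0.975000))/(1+573/19177) = 9427/10000 ≈ 0.942700
step 3 [3y] bond c/1=19/400: DF=(826067/800000 − 19/400·(0.975000+0.942700))/(1+19/400) = 2247/2500 ≈ 0.898800
step 4 [4y] swap r/1=216/7417: DF=(1 − 216/7417·(0.975000+0.942700+0.898800))/(1+216/7417) = 223/250 ≈ 0.892000
step 5 [5y] swap r/1=88/3051: DF=(1 − 88/3051·(0.975000+0.942700+0.898800+0.892000))/(1+88/3051) = 217/250 ≈ 0.868000
step 6 [6y] bond c/1=7/400: DF=(457779/500000 − 7/400·(0.975000+0.942700+0.898800+0.892000+0.868000))/(1+7/400) = 8211/10000 ≈ 0.821100
step 7 [7y] bond c/1=7/400: DF=(46359/50000 − 7/400·(0.975000+0.942700+0.898800+0.892000+0.868000+0.821100))/(1+7/400) = 1023/1250 ≈ 0.818400
step 8 [8y] bond c/1=1/50: DF=(93573/100000 − 1/50·(0.975000+0.942700+0.898800+0.892000+0.868000+0.821100+0.818400))/(1+1/50) = 1591/2000 ≈ 0.795500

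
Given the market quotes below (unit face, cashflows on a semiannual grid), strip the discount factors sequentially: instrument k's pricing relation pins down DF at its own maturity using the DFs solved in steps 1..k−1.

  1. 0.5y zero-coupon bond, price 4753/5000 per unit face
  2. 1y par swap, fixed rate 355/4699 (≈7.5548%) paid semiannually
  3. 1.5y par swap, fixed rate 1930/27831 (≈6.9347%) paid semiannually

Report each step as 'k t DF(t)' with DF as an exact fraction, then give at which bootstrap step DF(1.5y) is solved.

1 1/2 4753/5000
2 1 929/1000
3 3/2 1807/2000
DF(1.5y) is solved at step 3

step 1 [0.5y] zero: DF = P = 4753/5000 ≈ 0.950600
step 2 [1y] swap r/2=355/9398: DF=(1 − 355/9398·(0.950600))/(1+355/9398) = 929/1000 ≈ 0.929000
step 3 [1.5y] swap r/2=965/27831: DF=(1 − 965/27831·(0.950600+0.929000))/(1+965/27831) = 1807/2000 ≈ 0.903500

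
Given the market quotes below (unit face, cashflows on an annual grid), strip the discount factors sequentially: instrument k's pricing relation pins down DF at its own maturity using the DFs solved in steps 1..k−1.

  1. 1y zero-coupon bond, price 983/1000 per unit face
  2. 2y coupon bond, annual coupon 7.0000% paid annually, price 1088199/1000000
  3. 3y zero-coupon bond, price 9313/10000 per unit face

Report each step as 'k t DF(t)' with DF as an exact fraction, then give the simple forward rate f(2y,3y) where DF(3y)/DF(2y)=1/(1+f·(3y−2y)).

1 1 983/1000
2 2 9527/10000
3 3 9313/10000
f(2y,3y) = ((9527/10000)/(9313/10000) − 1)/(1) = 214/9313 ≈ 2.2979%

step 1 [1y] zero: DF = P = 983/1000 ≈ 0.983000
step 2 [2y] bond c/1=7/100: DF=(1088199/1000000 − 7/100·(0.983000))/(1+7/100) = 9527/10000 ≈ 0.952700
step 3 [3y] zero: DF = P = 9313/10000 ≈ 0.931300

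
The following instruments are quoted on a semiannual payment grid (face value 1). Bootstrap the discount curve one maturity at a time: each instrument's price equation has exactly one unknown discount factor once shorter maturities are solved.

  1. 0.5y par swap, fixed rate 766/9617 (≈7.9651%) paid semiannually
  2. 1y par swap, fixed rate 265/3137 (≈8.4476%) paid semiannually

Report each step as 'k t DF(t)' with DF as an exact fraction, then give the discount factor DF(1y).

step 1 [0.5y] swap r/2=383/9617: DF=(1 − 383/9617·(0))/(1+383/9617) = 9617/10000 ≈ 0.961700
step 2 [1y] swap r/2=265/6274: DF=(1 − 265/6274·(0.961700))/(1+265/6274) = 1841/2000 ≈ 0.920500

1 1/2 9617/10000
2 1 1841/2000
DF(1y) = 1841/2000 ≈ 0.920500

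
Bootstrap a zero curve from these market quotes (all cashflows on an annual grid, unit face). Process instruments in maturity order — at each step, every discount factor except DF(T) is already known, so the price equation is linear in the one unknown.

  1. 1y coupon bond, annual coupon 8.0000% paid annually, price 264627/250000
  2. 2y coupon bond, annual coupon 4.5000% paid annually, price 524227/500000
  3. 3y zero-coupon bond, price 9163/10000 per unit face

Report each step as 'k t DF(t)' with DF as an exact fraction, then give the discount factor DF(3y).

step 1 [1y] bond c/1=2/25: DF=(264627/250000 − 2/25·(0))/(1+2/25) = 9801/10000 ≈ 0.980100
step 2 [2y] bond c/1=9/200: DF=(524227/500000 − 9/200·(0.980100))/(1+9/200) = 9611/10000 ≈ 0.961100
step 3 [3y] zero: DF = P = 9163/10000 ≈ 0.916300

1 1 9801/10000
2 2 9611/10000
3 3 9163/10000
DF(3y) = 9163/10000 ≈ 0.916300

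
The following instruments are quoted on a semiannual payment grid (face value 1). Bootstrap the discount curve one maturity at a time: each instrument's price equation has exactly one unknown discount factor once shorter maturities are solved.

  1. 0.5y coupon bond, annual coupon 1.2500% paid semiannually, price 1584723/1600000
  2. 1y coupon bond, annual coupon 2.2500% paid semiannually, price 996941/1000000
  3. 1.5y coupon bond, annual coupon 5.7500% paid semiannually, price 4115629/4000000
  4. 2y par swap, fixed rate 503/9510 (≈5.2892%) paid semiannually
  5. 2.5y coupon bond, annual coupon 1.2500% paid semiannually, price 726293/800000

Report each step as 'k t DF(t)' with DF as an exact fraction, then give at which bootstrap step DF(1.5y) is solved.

step 1 [0.5y] bond c/2=1/160: DF=(1584723/1600000 − 1/160·(0))/(1+1/160) = 9843/10000 ≈ 0.984300
step 2 [1y] bond c/2=9/800: DF=(996941/1000000 − 9/800·(0.984300))/(1+9/800) = 9749/10000 ≈ 0.974900
step 3 [1.5y] bond c/2=23/800: DF=(4115629/4000000 − 23/800·(0.984300+0.974900))/(1+23/800) = 4727/5000 ≈ 0.945400
step 4 [2y] swap r/2=503/19020: DF=(1 − 503/19020·(0.984300+0.974900+0.945400))/(1+503/19020) = 4497/5000 ≈ 0.899400
step 5 [2.5y] bond c/2=1/160: DF=(726293/800000 − 1/160·(0.984300+0.974900+0.945400+0.899400))/(1+1/160) = 4393/5000 ≈ 0.878600

1 1/2 9843/10000
2 1 9749/10000
3 3/2 4727/5000
4 2 4497/5000
5 5/2 4393/5000
DF(1.5y) is solved at step 3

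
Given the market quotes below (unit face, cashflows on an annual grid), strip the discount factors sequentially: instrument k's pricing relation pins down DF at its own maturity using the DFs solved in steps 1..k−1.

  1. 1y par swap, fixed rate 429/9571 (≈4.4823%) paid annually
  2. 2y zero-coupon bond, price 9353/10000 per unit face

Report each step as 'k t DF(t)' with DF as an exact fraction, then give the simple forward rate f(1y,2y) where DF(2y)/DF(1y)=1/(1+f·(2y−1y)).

step 1 [1y] swap r/1=429/9571: DF=(1 − 429/9571·(0))/(1+429/9571) = 9571/10000 ≈ 0.957100
step 2 [2y] zero: DF = P = 9353/10000 ≈ 0.935300

1 1 9571/10000
2 2 9353/10000
f(1y,2y) = ((9571/10000)/(9353/10000) − 1)/(1) = 218/9353 ≈ 2.3308%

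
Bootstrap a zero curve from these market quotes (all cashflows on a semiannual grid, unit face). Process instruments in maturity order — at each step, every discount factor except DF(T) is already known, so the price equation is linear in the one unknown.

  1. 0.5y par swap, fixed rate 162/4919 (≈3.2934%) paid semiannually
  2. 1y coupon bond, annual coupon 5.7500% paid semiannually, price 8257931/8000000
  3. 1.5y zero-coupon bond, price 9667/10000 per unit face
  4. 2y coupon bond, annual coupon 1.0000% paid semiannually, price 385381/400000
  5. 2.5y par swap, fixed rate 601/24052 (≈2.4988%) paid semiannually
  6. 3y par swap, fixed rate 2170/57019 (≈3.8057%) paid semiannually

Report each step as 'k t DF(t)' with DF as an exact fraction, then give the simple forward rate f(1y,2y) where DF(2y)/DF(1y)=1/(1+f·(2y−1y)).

step 1 [0.5y] swap r/2=81/4919: DF=(1 − 81/4919·(0))/(1+81/4919) = 4919/5000 ≈ 0.983800
step 2 [1y] bond c/2=23/800: DF=(8257931/8000000 − 23/800·(0.983800))/(1+23/800) = 9759/10000 ≈ 0.975900
step 3 [1.5y] zero: DF = P = 9667/10000 ≈ 0.966700
step 4 [2y] bond c/2=1/200: DF=(385381/400000 − 1/200·(0.983800+0.975900+0.966700))/(1+1/200) = 9441/10000 ≈ 0.944100
step 5 [2.5y] swap r/2=601/48104: DF=(1 − 601/48104·(0.983800+0.975900+0.966700+0.944100))/(1+601/48104) = 9399/10000 ≈ 0.939900
step 6 [3y] swap r/2=1085/57019: DF=(1 − 1085/57019·(0.983800+0.975900+0.966700+0.944100+0.939900))/(1+1085/57019) = 1783/2000 ≈ 0.891500

1 1/2 4919/5000
2 1 9759/10000
3 3/2 9667/10000
4 2 9441/10000
5 5/2 9399/10000
6 3 1783/2000
f(1y,2y) = ((9759/10000)/(9441/10000) − 1)/(1) = 106/3147 ≈ 3.3683%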